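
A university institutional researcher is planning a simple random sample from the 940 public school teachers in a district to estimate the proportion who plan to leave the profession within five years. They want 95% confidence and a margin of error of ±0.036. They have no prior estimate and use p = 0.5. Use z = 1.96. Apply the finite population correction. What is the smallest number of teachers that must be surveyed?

415

Unadjusted: n₀ = 1.96² × 0.50 × 0.50 / 0.036² ≈ 741.05, so n₀ = 742.
Finite population correction with N = 940: n = n₀ / (1 + (n₀−1)/N) = 742 / (1 + 741/940) = 742 / 1.7883 ≈ 414.92.
Rounding up, n = 415.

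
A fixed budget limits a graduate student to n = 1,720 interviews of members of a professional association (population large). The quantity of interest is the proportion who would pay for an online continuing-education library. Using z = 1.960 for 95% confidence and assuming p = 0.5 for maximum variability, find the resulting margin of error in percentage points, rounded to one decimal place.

SE(p̂) = √[p(1−p)/n] = √[0.2500/1720] = 0.01206.
E = z × SE = 1.960 × 0.01206 = 0.02363, or 2.4 percentage points.

2.4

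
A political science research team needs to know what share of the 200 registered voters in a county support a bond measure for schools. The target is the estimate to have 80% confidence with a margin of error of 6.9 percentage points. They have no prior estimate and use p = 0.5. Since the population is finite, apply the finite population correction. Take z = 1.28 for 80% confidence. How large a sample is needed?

Unadjusted: n₀ = 1.28² × 0.50 × 0.50 / 0.069² ≈ 86.03, so n₀ = 87.
Finite population correction with N = 200: n = n₀ / (1 + (n₀−1)/N) = 87 / (1 + 86/200) = 87 / 1.4300 ≈ 60.84.
Rounding up, n = 61.

61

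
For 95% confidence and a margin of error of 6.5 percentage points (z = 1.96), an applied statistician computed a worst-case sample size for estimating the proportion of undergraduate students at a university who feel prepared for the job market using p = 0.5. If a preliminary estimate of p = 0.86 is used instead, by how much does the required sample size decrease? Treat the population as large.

118

Conservative (p = 0.5): n = 1.96² × 0.25 / 0.065² ≈ 227.31 → 228.
Using p = 0.86: p(1−p) = 0.1204, so n = 1.96² × 0.1204 / 0.065² ≈ 109.47 → 110.
Reduction: 228 − 110 = 118.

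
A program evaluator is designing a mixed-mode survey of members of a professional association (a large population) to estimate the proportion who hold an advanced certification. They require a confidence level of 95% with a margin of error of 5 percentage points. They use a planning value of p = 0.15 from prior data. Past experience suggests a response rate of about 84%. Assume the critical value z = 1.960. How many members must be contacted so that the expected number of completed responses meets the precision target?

234

Completed interviews needed: n₀ = 1.960² × 0.1275 / 0.050² ≈ 195.92 → 196.
At an 84% response rate, contacts needed = 196 / 0.84 ≈ 233.33 → 234.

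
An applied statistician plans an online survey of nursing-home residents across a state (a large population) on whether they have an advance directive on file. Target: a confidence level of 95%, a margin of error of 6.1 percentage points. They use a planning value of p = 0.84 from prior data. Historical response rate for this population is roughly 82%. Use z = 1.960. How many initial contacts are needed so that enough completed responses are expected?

170

Completed interviews needed: n₀ = 1.960² × 0.1344 / 0.061² ≈ 138.76 → 139.
At an 82% response rate, contacts needed = 139 / 0.82 ≈ 169.51 → 170.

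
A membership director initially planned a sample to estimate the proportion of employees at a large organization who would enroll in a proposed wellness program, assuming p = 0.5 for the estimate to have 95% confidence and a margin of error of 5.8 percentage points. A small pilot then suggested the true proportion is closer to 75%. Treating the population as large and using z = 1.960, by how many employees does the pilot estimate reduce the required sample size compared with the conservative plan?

Conservative (p = 0.5): n = 1.960² × 0.25 / 0.058² ≈ 285.49 → 286.
Using p = 0.75: p(1−p) = 0.1875, so n = 1.960² × 0.1875 / 0.058² ≈ 214.12 → 215.
Reduction: 286 − 215 = 71.

71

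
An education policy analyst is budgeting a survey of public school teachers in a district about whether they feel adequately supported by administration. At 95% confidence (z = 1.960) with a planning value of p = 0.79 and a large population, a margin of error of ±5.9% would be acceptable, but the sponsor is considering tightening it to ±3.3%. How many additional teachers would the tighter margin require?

402

At ±5.9%: n = 1.960² × 0.1659 / 0.059² ≈ 183.09 → 184.
At ±3.3%: n = 1.960² × 0.1659 / 0.033² ≈ 585.24 → 586.
Additional respondents: 586 − 184 = 402.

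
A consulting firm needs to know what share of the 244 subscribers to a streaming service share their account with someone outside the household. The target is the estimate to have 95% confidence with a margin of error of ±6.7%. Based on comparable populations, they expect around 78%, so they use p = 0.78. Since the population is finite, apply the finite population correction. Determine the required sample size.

92

For 95% confidence, z = 1.960.
Unadjusted: n₀ = 1.960² × 0.78 × 0.22 / 0.067² ≈ 146.85, so n₀ = 147.
Finite population correction with N = 244: n = n₀ / (1 + (n₀−1)/N) = 147 / (1 + 146/244) = 147 / 1.5984 ≈ 91.97.
Rounding up, n = 92.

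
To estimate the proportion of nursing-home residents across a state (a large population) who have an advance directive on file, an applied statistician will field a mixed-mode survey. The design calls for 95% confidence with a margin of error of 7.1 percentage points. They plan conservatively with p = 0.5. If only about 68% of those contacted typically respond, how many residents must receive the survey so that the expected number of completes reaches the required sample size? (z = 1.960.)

281

Completed interviews needed: n₀ = 1.960² × 0.2500 / 0.071² ≈ 190.52 → 191.
At a 68% response rate, contacts needed = 191 / 0.68 ≈ 280.88 → 281.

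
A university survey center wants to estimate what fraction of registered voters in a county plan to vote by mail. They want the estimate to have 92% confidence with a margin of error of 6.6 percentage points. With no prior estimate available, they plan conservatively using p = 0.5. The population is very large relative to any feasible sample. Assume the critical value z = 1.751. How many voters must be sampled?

176

With p = 0.5, p(1−p) = 0.25.
n = z²·p(1−p)/E² = 1.751² × 0.2500 / 0.066² = 3.0660 × 0.2500 / 0.004356 ≈ 175.96.
Rounding up gives n = 176.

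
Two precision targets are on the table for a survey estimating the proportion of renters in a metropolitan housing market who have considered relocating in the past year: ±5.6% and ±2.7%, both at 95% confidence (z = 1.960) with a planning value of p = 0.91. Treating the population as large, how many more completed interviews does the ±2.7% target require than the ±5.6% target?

At ±5.6%: n = 1.960² × 0.0819 / 0.056² ≈ 100.33 → 101.
At ±2.7%: n = 1.960² × 0.0819 / 0.027² ≈ 431.59 → 432.
Additional respondents: 432 − 101 = 331.

331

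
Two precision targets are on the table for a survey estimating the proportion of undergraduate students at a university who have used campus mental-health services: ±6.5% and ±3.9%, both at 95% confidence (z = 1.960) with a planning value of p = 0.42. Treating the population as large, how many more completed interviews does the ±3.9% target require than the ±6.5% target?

394

At ±6.5%: n = 1.960² × 0.2436 / 0.065² ≈ 221.49 → 222.
At ±3.9%: n = 1.960² × 0.2436 / 0.039² ≈ 615.26 → 616.
Additional respondents: 616 − 222 = 394.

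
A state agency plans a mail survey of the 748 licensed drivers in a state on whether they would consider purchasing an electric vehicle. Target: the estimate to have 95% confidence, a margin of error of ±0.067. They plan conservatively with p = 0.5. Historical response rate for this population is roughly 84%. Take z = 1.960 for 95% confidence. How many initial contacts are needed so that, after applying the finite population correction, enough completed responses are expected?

199

Completed interviews needed (unadjusted): n₀ = 1.960² × 0.2500 / 0.067² ≈ 213.95 → 214.
FPC for N = 748: n = 214 / (1 + 213/748) = 214 / 1.2848 ≈ 166.57 → 167.
At an 84% response rate, contacts needed = 167 / 0.84 ≈ 198.81 → 199.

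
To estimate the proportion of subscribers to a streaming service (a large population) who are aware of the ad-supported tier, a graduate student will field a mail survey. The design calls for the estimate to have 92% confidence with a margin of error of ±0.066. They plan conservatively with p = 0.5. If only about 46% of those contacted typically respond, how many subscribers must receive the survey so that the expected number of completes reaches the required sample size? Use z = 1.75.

Completed interviews needed: n₀ = 1.75² × 0.2500 / 0.066² ≈ 175.76 → 176.
At a 46% response rate, contacts needed = 176 / 0.46 ≈ 382.61 → 383.

383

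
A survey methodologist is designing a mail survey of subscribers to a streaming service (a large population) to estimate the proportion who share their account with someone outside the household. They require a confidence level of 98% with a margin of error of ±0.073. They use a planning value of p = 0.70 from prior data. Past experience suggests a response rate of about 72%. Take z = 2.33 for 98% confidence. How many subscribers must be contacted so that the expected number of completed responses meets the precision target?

298

Completed interviews needed: n₀ = 2.33² × 0.2100 / 0.073² ≈ 213.94 → 214.
At a 72% response rate, contacts needed = 214 / 0.72 ≈ 297.22 → 298.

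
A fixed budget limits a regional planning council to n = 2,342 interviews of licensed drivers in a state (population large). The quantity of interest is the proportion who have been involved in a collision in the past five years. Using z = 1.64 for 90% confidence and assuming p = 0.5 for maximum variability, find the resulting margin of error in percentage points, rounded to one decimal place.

1.7

SE(p̂) = √[p(1−p)/n] = √[0.2500/2342] = 0.01033.
E = z × SE = 1.64 × 0.01033 = 0.01694, or 1.7 percentage points.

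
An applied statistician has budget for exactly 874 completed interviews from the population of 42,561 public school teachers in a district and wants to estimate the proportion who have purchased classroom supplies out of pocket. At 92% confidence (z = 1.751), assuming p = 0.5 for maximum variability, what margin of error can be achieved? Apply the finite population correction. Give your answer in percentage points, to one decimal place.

Finite-population factor: (N−n)/(N−1) = (42561−874)/(42561−1) = 0.9795.
SE(p̂) = √[p(1−p)/n · (N−n)/(N−1)] = √[0.2500/874 × 0.9795] = 0.01674.
E = z × SE = 1.751 × 0.01674 = 0.02931 ≈ 2.9 percentage points.

2.9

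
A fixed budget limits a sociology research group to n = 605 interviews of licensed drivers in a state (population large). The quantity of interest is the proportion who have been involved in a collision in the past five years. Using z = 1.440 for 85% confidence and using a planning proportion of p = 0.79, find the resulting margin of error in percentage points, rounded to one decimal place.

2.4

SE(p̂) = √[p(1−p)/n] = √[0.1659/605] = 0.01656.
E = z × SE = 1.440 × 0.01656 = 0.02385, or 2.4 percentage points.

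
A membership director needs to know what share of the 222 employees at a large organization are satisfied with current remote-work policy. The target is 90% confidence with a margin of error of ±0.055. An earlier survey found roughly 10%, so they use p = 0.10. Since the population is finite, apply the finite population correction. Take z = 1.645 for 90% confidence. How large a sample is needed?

60

Unadjusted: n₀ = 1.645² × 0.10 × 0.90 / 0.055² ≈ 80.51, so n₀ = 81.
Finite population correction with N = 222: n = n₀ / (1 + (n₀−1)/N) = 81 / (1 + 80/222) = 81 / 1.3604 ≈ 59.54.
Rounding up, n = 60.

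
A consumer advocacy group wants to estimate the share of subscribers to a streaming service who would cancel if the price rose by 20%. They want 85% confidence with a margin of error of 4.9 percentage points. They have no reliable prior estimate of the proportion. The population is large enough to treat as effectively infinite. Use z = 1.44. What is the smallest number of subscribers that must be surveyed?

216

With no prior estimate, use p = 0.5, giving p(1−p) = 0.25.
n = z²·p(1−p)/E² = 1.44² × 0.2500 / 0.049² = 2.0736 × 0.2500 / 0.002401 ≈ 215.91.
Rounding up gives n = 216.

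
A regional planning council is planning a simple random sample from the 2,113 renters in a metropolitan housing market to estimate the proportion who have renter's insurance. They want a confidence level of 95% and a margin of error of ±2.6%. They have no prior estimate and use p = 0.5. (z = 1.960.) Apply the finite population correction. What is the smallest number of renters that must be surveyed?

850

Unadjusted: n₀ = 1.960² × 0.50 × 0.50 / 0.026² ≈ 1420.71, so n₀ = 1421.
Finite population correction with N = 2,113: n = n₀ / (1 + (n₀−1)/N) = 1421 / (1 + 1420/2113) = 1421 / 1.6720 ≈ 849.86.
Rounding up, n = 850.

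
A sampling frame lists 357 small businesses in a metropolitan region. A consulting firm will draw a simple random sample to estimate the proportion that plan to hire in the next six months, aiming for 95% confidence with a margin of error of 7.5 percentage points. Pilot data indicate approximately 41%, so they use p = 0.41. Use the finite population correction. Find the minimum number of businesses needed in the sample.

114

For 95% confidence, z = 1.96.
Unadjusted: n₀ = 1.96² × 0.41 × 0.59 / 0.075² ≈ 165.21, so n₀ = 166.
Finite population correction with N = 357: n = n₀ / (1 + (n₀−1)/N) = 166 / (1 + 165/357) = 166 / 1.4622 ≈ 113.53.
Rounding up, n = 114.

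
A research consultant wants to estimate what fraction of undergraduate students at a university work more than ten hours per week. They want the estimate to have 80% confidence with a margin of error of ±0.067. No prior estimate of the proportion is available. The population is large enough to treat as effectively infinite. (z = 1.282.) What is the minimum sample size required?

92

With no prior estimate, use p = 0.5, giving p(1−p) = 0.25.
n = z²·p(1−p)/E² = 1.282² × 0.2500 / 0.067² = 1.6435 × 0.2500 / 0.004489 ≈ 91.53.
Rounding up gives n = 92.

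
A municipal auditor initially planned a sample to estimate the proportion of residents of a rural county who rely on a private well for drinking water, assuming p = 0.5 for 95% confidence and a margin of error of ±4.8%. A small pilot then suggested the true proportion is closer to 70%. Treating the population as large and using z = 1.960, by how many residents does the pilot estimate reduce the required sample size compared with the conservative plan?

Conservative (p = 0.5): n = 1.960² × 0.25 / 0.048² ≈ 416.84 → 417.
Using p = 0.70: p(1−p) = 0.2100, so n = 1.960² × 0.2100 / 0.048² ≈ 350.15 → 351.
Reduction: 417 − 351 = 66.

66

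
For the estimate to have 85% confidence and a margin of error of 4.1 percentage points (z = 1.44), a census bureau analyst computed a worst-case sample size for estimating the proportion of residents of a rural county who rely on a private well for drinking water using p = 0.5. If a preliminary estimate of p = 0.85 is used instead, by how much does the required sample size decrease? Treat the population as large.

151

Conservative (p = 0.5): n = 1.44² × 0.25 / 0.041² ≈ 308.39 → 309.
Using p = 0.85: p(1−p) = 0.1275, so n = 1.44² × 0.1275 / 0.041² ≈ 157.28 → 158.
Reduction: 309 − 158 = 151.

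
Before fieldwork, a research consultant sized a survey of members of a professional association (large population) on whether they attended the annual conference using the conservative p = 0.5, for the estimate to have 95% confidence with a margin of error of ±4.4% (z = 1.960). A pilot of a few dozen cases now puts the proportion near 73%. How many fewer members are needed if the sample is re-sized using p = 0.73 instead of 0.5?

Conservative (p = 0.5): n = 1.960² × 0.25 / 0.044² ≈ 496.07 → 497.
Using p = 0.73: p(1−p) = 0.1971, so n = 1.960² × 0.1971 / 0.044² ≈ 391.11 → 392.
Reduction: 497 − 392 = 105.

105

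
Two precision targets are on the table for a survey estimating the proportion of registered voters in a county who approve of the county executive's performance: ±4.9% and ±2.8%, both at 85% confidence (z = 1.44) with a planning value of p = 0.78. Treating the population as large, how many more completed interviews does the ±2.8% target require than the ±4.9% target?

At ±4.9%: n = 1.44² × 0.1716 / 0.049² ≈ 148.20 → 149.
At ±2.8%: n = 1.44² × 0.1716 / 0.028² ≈ 453.86 → 454.
Additional respondents: 454 − 149 = 305.

305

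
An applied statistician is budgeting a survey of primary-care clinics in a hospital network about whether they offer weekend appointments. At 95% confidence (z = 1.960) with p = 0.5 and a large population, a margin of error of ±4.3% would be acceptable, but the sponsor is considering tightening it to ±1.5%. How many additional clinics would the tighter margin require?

3749

At ±4.3%: n = 1.960² × 0.2500 / 0.043² ≈ 519.42 → 520.
At ±1.5%: n = 1.960² × 0.2500 / 0.015² ≈ 4268.44 → 4269.
Additional respondents: 4269 − 520 = 3749.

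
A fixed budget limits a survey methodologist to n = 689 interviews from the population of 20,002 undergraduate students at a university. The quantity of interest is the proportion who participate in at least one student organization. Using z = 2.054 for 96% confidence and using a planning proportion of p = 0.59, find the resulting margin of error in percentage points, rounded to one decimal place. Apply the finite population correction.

Finite-population factor: (N−n)/(N−1) = (20002−689)/(20002−1) = 0.9656.
SE(p̂) = √[p(1−p)/n · (N−n)/(N−1)] = √[0.2419/689 × 0.9656] = 0.01841.
E = z × SE = 2.054 × 0.01841 = 0.03782 ≈ 3.8 percentage points.

3.8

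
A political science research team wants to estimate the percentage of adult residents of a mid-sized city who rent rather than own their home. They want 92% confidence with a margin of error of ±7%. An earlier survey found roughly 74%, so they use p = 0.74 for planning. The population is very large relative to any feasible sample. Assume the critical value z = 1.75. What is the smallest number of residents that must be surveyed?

121

With p = 0.74, p(1−p) = 0.1924.
n = z²·p(1−p)/E² = 1.75² × 0.1924 / 0.070² = 3.0625 × 0.1924 / 0.004900 ≈ 120.25.
Rounding up gives n = 121.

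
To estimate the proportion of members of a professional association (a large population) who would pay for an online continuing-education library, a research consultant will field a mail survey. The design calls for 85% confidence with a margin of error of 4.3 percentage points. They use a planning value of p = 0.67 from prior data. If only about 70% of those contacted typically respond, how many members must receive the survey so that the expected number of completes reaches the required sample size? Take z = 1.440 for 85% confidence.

Completed interviews needed: n₀ = 1.440² × 0.2211 / 0.043² ≈ 247.96 → 248.
At a 70% response rate, contacts needed = 248 / 0.70 ≈ 354.29 → 355.

355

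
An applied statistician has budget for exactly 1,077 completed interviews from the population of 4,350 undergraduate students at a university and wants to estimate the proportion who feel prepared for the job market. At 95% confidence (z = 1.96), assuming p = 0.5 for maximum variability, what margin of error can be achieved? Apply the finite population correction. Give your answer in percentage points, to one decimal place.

2.6

Finite-population factor: (N−n)/(N−1) = (4350−1077)/(4350−1) = 0.7526.
SE(p̂) = √[p(1−p)/n · (N−n)/(N−1)] = √[0.2500/1077 × 0.7526] = 0.01322.
E = z × SE = 1.96 × 0.01322 = 0.02591 ≈ 2.6 percentage points.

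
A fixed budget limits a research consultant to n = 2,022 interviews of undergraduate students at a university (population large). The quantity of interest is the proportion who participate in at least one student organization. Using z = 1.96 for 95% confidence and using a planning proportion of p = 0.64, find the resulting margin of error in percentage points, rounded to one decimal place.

SE(p̂) = √[p(1−p)/n] = √[0.2304/2022] = 0.01067.
E = z × SE = 1.96 × 0.01067 = 0.02092, or 2.1 percentage points.

2.1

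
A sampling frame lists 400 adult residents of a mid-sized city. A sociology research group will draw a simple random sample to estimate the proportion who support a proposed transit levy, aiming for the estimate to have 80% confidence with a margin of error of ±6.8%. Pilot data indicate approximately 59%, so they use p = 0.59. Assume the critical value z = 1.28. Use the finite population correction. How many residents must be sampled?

71

Unadjusted: n₀ = 1.28² × 0.59 × 0.41 / 0.068² ≈ 85.71, so n₀ = 86.
Finite population correction with N = 400: n = n₀ / (1 + (n₀−1)/N) = 86 / (1 + 85/400) = 86 / 1.2125 ≈ 70.93.
Rounding up, n = 71.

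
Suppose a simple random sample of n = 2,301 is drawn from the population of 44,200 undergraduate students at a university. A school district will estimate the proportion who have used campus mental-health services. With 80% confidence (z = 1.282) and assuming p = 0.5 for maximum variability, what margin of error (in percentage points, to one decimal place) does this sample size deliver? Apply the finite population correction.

Finite-population factor: (N−n)/(N−1) = (44200−2301)/(44200−1) = 0.9480.
SE(p̂) = √[p(1−p)/n · (N−n)/(N−1)] = √[0.2500/2301 × 0.9480] = 0.01015.
E = z × SE = 1.282 × 0.01015 = 0.01301 ≈ 1.3 percentage points.

1.3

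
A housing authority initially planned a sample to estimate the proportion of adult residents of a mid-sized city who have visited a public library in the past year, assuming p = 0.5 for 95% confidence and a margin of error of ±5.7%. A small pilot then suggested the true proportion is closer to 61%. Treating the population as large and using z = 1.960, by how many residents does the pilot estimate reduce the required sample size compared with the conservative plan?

Conservative (p = 0.5): n = 1.960² × 0.25 / 0.057² ≈ 295.60 → 296.
Using p = 0.61: p(1−p) = 0.2379, so n = 1.960² × 0.2379 / 0.057² ≈ 281.29 → 282.
Reduction: 296 − 282 = 14.

14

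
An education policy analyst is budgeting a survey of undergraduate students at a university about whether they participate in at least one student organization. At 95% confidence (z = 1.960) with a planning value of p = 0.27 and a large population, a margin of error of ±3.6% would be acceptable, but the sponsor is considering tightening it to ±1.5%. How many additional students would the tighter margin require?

At ±3.6%: n = 1.960² × 0.1971 / 0.036² ≈ 584.24 → 585.
At ±1.5%: n = 1.960² × 0.1971 / 0.015² ≈ 3365.24 → 3366.
Additional respondents: 3366 − 585 = 2781.

2781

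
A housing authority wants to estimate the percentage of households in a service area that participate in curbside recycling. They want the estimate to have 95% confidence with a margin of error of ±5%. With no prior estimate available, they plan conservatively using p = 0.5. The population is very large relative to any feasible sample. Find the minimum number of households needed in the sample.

For 95% confidence, z = 1.96.
With p = 0.5, p(1−p) = 0.25.
n = z²·p(1−p)/E² = 1.96² × 0.2500 / 0.050² = 3.8416 × 0.2500 / 0.002500 ≈ 384.16.
Rounding up gives n = 385.

385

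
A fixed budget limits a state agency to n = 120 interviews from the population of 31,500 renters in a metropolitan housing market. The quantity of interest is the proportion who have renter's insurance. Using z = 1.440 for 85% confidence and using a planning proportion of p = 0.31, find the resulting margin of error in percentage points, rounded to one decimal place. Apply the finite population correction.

6.1

Finite-population factor: (N−n)/(N−1) = (31500−120)/(31500−1) = 0.9962.
SE(p̂) = √[p(1−p)/n · (N−n)/(N−1)] = √[0.2139/120 × 0.9962] = 0.04214.
E = z × SE = 1.440 × 0.04214 = 0.06068 ≈ 6.1 percentage points.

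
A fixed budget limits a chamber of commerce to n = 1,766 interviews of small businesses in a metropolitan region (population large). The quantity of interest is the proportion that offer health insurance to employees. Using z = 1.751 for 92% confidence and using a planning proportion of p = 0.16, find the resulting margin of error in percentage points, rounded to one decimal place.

SE(p̂) = √[p(1−p)/n] = √[0.1344/1766] = 0.00872.
E = z × SE = 1.751 × 0.00872 = 0.01528, or 1.5 percentage points.

1.5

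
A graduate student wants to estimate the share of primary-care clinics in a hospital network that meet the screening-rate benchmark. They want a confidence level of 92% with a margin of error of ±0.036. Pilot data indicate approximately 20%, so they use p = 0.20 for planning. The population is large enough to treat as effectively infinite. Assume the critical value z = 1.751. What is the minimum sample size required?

With p = 0.20, p(1−p) = 0.1600.
n = z²·p(1−p)/E² = 1.751² × 0.1600 / 0.036² = 3.0660 × 0.1600 / 0.001296 ≈ 378.52.
Rounding up gives n = 379.

379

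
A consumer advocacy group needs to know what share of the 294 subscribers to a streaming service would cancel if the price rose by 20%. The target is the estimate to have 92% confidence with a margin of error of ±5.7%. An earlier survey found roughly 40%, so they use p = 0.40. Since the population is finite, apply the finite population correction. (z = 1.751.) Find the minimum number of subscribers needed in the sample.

Unadjusted: n₀ = 1.751² × 0.40 × 0.60 / 0.057² ≈ 226.48, so n₀ = 227.
Finite population correction with N = 294: n = n₀ / (1 + (n₀−1)/N) = 227 / (1 + 226/294) = 227 / 1.7687 ≈ 128.34.
Rounding up, n = 129.

129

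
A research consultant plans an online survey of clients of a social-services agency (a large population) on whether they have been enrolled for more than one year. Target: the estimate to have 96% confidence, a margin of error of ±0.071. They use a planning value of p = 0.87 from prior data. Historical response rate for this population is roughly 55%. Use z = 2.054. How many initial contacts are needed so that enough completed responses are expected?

173

Completed interviews needed: n₀ = 2.054² × 0.1131 / 0.071² ≈ 94.66 → 95.
At a 55% response rate, contacts needed = 95 / 0.55 ≈ 172.73 → 173.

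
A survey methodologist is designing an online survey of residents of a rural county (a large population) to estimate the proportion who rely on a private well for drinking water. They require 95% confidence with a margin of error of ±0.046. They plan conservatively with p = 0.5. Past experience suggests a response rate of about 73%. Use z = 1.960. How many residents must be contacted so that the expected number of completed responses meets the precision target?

Completed interviews needed: n₀ = 1.960² × 0.2500 / 0.046² ≈ 453.88 → 454.
At a 73% response rate, contacts needed = 454 / 0.73 ≈ 621.92 → 622.

622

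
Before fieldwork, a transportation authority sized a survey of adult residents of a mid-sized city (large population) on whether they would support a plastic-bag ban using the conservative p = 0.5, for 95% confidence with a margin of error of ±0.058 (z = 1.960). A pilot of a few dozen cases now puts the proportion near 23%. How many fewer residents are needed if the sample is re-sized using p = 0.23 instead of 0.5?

83

Conservative (p = 0.5): n = 1.960² × 0.25 / 0.058² ≈ 285.49 → 286.
Using p = 0.23: p(1−p) = 0.1771, so n = 1.960² × 0.1771 / 0.058² ≈ 202.24 → 203.
Reduction: 286 − 203 = 83.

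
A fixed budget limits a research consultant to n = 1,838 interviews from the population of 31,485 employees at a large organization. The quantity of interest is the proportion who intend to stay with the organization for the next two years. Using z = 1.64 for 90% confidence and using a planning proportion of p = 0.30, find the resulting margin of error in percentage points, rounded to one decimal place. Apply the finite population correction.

Finite-population factor: (N−n)/(N−1) = (31485−1838)/(31485−1) = 0.9417.
SE(p̂) = √[p(1−p)/n · (N−n)/(N−1)] = √[0.2100/1838 × 0.9417] = 0.01037.
E = z × SE = 1.64 × 0.01037 = 0.01701 ≈ 1.7 percentage points.

1.7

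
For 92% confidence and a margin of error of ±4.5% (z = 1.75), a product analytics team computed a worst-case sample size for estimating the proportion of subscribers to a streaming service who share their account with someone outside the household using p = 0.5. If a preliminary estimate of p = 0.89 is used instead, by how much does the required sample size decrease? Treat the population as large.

Conservative (p = 0.5): n = 1.75² × 0.25 / 0.045² ≈ 378.09 → 379.
Using p = 0.89: p(1−p) = 0.0979, so n = 1.75² × 0.0979 / 0.045² ≈ 148.06 → 149.
Reduction: 379 − 149 = 230.

230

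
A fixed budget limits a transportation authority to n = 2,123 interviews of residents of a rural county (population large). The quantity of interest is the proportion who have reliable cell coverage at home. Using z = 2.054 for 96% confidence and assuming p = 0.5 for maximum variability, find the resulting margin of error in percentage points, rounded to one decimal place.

2.2

SE(p̂) = √[p(1−p)/n] = √[0.2500/2123] = 0.01085.
E = z × SE = 2.054 × 0.01085 = 0.02229, or 2.2 percentage points.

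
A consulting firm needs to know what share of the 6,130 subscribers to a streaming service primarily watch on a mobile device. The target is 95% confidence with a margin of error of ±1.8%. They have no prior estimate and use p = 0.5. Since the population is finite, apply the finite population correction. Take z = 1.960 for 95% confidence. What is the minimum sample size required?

1999

Unadjusted: n₀ = 1.960² × 0.50 × 0.50 / 0.018² ≈ 2964.20, so n₀ = 2965.
Finite population correction with N = 6,130: n = n₀ / (1 + (n₀−1)/N) = 2965 / (1 + 2964/6130) = 2965 / 1.4835 ≈ 1998.62.
Rounding up, n = 1999.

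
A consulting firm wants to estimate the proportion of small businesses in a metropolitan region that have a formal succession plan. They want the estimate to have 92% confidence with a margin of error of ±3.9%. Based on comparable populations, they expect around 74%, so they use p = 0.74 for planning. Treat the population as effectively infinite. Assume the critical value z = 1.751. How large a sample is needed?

388

With p = 0.74, p(1−p) = 0.1924.
n = z²·p(1−p)/E² = 1.751² × 0.1924 / 0.039² = 3.0660 × 0.1924 / 0.001521 ≈ 387.84.
Rounding up gives n = 388.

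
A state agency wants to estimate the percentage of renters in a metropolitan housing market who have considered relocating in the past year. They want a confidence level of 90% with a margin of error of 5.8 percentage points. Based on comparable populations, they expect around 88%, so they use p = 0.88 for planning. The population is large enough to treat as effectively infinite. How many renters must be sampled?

85

For 90% confidence, z = 1.645.
With p = 0.88, p(1−p) = 0.1056.
n = z²·p(1−p)/E² = 1.645² × 0.1056 / 0.058² = 2.7060 × 0.1056 / 0.003364 ≈ 84.95.
Rounding up gives n = 85.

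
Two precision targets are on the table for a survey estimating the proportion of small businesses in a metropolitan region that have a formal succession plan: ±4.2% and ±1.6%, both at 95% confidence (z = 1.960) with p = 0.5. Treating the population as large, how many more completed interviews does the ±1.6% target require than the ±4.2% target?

3207

At ±4.2%: n = 1.960² × 0.2500 / 0.042² ≈ 544.44 → 545.
At ±1.6%: n = 1.960² × 0.2500 / 0.016² ≈ 3751.56 → 3752.
Additional respondents: 3752 − 545 = 3207.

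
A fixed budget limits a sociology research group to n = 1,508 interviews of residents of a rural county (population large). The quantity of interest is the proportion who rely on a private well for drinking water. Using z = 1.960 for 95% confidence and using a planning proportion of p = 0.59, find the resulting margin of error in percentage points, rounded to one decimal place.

SE(p̂) = √[p(1−p)/n] = √[0.2419/1508] = 0.01267.
E = z × SE = 1.960 × 0.01267 = 0.02482, or 2.5 percentage points.

2.5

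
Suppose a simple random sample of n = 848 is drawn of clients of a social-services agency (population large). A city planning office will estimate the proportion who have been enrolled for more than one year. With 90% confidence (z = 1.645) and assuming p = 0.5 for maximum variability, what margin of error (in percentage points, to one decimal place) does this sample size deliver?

2.8

SE(p̂) = √[p(1−p)/n] = √[0.2500/848] = 0.01717.
E = z × SE = 1.645 × 0.01717 = 0.02824, or 2.8 percentage points.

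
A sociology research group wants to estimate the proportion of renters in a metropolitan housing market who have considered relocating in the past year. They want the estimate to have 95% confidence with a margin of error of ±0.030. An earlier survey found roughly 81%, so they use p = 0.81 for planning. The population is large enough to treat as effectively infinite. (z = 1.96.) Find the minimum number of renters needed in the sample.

657

With p = 0.81, p(1−p) = 0.1539.
n = z²·p(1−p)/E² = 1.96² × 0.1539 / 0.030² = 3.8416 × 0.1539 / 0.000900 ≈ 656.91.
Rounding up gives n = 657.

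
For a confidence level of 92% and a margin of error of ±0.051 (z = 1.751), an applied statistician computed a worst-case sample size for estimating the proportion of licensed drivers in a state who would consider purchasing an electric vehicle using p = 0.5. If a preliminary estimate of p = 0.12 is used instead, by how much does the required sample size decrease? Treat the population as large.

Conservative (p = 0.5): n = 1.751² × 0.25 / 0.051² ≈ 294.69 → 295.
Using p = 0.12: p(1−p) = 0.1056, so n = 1.751² × 0.1056 / 0.051² ≈ 124.48 → 125.
Reduction: 295 − 125 = 170.

170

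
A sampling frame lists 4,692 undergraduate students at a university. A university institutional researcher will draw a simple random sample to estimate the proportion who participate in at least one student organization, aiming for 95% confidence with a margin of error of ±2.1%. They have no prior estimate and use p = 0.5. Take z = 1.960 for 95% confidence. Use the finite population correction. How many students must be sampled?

1488

Unadjusted: n₀ = 1.960² × 0.50 × 0.50 / 0.021² ≈ 2177.78, so n₀ = 2178.
Finite population correction with N = 4,692: n = n₀ / (1 + (n₀−1)/N) = 2178 / (1 + 2177/4692) = 2178 / 1.4640 ≈ 1487.72.
Rounding up, n = 1488.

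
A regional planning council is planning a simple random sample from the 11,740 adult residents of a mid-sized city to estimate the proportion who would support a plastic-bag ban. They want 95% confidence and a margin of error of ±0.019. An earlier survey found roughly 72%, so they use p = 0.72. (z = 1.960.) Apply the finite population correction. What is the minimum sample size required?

1815

Unadjusted: n₀ = 1.960² × 0.72 × 0.28 / 0.019² ≈ 2145.34, so n₀ = 2146.
Finite population correction with N = 11,740: n = n₀ / (1 + (n₀−1)/N) = 2146 / (1 + 2145/11740) = 2146 / 1.1827 ≈ 1814.48.
Rounding up, n = 1815.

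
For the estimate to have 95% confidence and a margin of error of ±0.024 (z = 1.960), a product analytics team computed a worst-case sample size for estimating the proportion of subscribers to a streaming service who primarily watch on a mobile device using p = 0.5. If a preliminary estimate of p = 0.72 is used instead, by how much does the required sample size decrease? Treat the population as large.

Conservative (p = 0.5): n = 1.960² × 0.25 / 0.024² ≈ 1667.36 → 1668.
Using p = 0.72: p(1−p) = 0.2016, so n = 1.960² × 0.2016 / 0.024² ≈ 1344.56 → 1345.
Reduction: 1668 − 1345 = 323.

323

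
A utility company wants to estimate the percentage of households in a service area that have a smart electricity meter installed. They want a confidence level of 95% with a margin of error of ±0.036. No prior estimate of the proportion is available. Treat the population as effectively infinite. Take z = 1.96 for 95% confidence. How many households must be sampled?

742

With no prior estimate, use p = 0.5, giving p(1−p) = 0.25.
n = z²·p(1−p)/E² = 1.96² × 0.2500 / 0.036² = 3.8416 × 0.2500 / 0.001296 ≈ 741.05.
Rounding up gives n = 742.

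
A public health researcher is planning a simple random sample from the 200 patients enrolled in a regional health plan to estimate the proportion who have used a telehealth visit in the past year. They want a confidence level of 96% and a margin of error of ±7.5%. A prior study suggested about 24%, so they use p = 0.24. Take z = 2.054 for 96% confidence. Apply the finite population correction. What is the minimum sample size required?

82

Unadjusted: n₀ = 2.054² × 0.24 × 0.76 / 0.075² ≈ 136.81, so n₀ = 137.
Finite population correction with N = 200: n = n₀ / (1 + (n₀−1)/N) = 137 / (1 + 136/200) = 137 / 1.6800 ≈ 81.55.
Rounding up, n = 82.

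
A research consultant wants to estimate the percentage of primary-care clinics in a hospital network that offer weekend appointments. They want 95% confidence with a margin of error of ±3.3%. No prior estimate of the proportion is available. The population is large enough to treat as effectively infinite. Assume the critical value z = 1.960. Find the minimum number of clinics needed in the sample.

With no prior estimate, use p = 0.5, giving p(1−p) = 0.25.
n = z²·p(1−p)/E² = 1.960² × 0.2500 / 0.033² = 3.8416 × 0.2500 / 0.001089 ≈ 881.91.
Rounding up gives n = 882.

882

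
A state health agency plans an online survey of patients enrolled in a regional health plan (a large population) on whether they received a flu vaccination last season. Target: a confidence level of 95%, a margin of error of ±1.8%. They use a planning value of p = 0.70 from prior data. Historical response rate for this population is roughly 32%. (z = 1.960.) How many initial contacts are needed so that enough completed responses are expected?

Completed interviews needed: n₀ = 1.960² × 0.2100 / 0.018² ≈ 2489.93 → 2490.
At a 32% response rate, contacts needed = 2490 / 0.32 ≈ 7781.25 → 7782.

7782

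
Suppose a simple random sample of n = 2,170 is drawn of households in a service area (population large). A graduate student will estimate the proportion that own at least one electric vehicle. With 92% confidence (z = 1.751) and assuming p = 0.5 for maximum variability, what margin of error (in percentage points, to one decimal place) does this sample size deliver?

1.9

SE(p̂) = √[p(1−p)/n] = √[0.2500/2170] = 0.01073.
E = z × SE = 1.751 × 0.01073 = 0.01879, or 1.9 percentage points.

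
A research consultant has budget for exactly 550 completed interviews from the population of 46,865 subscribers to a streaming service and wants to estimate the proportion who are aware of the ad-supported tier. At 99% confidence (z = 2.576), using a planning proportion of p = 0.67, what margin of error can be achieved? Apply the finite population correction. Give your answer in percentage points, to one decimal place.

Finite-population factor: (N−n)/(N−1) = (46865−550)/(46865−1) = 0.9883.
SE(p̂) = √[p(1−p)/n · (N−n)/(N−1)] = √[0.2211/550 × 0.9883] = 0.01993.
E = z × SE = 2.576 × 0.01993 = 0.05135 ≈ 5.1 percentage points.

5.1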